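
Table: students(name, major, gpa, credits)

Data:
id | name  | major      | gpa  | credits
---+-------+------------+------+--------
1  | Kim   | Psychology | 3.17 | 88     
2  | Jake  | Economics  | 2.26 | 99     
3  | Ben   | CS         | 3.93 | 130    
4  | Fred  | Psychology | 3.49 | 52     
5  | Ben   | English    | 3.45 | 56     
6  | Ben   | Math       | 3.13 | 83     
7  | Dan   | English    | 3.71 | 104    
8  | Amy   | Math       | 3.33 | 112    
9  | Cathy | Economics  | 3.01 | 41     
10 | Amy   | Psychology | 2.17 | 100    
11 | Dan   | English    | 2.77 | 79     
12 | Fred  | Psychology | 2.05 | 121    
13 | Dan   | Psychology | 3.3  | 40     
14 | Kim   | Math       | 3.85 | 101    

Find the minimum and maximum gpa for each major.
SELECT major, MIN(gpa), MAX(gpa)
FROM students
GROUP BY major

Result:
  CS: min=3.93, max=3.93
  Economics: min=2.26, max=3.01
  English: min=2.77, max=3.71
  Math: min=3.13, max=3.85
  Psychology: min=2.05, max=3.49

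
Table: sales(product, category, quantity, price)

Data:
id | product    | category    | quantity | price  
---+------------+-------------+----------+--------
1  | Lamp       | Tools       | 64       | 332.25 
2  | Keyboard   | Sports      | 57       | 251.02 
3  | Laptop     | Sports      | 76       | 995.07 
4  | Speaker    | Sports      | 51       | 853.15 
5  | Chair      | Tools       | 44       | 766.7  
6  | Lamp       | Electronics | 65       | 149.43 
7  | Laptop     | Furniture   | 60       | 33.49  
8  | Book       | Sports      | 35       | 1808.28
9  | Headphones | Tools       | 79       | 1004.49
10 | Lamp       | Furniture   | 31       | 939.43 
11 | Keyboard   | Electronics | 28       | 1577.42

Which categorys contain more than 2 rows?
SELECT category, COUNT(*) as cnt
FROM sales
GROUP BY category
HAVING COUNT(*) > 2

Result:
  Sports: 4
  Tools: 3

Note: HAVING filters groups after aggregation, WHERE filters rows before.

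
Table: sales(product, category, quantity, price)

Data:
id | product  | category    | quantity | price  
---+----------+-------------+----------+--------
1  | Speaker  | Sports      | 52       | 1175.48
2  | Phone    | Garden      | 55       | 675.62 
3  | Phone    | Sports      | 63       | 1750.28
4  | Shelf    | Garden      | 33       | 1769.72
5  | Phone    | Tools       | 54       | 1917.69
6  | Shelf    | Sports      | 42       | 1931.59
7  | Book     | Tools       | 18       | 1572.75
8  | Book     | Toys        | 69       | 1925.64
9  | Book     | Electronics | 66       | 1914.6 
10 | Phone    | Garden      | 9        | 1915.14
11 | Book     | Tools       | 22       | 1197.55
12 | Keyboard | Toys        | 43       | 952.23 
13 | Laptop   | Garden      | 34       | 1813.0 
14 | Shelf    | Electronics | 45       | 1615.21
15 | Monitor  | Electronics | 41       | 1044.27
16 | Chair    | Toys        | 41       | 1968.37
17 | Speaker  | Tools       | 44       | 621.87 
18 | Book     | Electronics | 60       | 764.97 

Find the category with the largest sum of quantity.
SELECT category, SUM(quantity) as val
FROM sales
GROUP BY category
ORDER BY val DESC
LIMIT 1

Result: Electronics with sum(quantity) = 212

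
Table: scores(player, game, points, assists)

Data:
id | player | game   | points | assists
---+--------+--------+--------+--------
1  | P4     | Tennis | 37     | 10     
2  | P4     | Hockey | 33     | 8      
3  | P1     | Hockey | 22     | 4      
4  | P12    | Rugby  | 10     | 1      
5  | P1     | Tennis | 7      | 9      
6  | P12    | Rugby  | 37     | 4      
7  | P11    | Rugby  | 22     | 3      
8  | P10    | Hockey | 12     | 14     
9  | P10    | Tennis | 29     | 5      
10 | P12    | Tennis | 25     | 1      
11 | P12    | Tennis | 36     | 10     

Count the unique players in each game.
SELECT game, COUNT(DISTINCT player)
FROM scores
GROUP BY game

Result:
  Hockey: 3 distinct
  Rugby: 2 distinct
  Tennis: 4 distinct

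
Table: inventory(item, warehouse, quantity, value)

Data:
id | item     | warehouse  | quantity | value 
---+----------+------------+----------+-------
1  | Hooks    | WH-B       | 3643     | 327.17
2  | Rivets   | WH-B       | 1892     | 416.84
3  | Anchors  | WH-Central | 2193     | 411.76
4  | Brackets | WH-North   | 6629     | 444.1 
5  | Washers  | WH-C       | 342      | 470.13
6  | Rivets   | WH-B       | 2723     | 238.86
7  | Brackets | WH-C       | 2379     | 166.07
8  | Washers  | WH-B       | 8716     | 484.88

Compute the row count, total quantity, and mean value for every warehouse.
SELECT warehouse,
       COUNT(*) as cnt,
       SUM(quantity) as total_quantity,
       AVG(value) as avg_value
FROM inventory
GROUP BY warehouse

Result:
  WH-B: 4 records, 16974 total quantity, 366.94 avg value
  WH-C: 2 records, 2721 total quantity, 318.10 avg value
  WH-Central: 1 records, 2193 total quantity, 411.76 avg value
  WH-North: 1 records, 6629 total quantity, 444.10 avg value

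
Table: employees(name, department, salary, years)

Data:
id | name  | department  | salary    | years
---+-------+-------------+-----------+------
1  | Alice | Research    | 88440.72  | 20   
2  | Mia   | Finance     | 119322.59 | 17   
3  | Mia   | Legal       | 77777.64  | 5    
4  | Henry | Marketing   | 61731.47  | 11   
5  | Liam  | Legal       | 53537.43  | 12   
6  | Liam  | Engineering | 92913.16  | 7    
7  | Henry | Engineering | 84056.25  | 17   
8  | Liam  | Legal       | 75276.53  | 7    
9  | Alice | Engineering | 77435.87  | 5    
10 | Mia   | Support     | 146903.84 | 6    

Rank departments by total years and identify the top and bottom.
SELECT department, SUM(years)
FROM employees
GROUP BY department
ORDER BY SUM(years)

All groups:
  Support: 6
  Marketing: 11
  Finance: 17
  Research: 20
  Legal: 24
  Engineering: 29

Highest: Engineering (29)
Lowest: Support (6)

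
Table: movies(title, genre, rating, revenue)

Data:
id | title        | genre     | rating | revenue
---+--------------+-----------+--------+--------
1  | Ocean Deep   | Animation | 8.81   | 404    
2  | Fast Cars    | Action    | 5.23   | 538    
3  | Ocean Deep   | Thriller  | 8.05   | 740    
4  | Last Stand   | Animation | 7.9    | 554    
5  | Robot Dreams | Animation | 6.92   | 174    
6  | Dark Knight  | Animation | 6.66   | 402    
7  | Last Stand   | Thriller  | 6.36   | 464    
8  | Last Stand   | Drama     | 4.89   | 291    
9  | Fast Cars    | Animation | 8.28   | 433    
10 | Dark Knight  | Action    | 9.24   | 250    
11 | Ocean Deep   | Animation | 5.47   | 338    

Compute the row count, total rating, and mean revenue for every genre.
SELECT genre,
       COUNT(*) as cnt,
       SUM(rating) as total_rating,
       AVG(revenue) as avg_revenue
FROM movies
GROUP BY genre

Result:
  Action: 2 records, 14.47 total rating, 394.00 avg revenue
  Animation: 6 records, 44.04 total rating, 384.17 avg revenue
  Drama: 1 records, 4.89 total rating, 291.00 avg revenue
  Thriller: 2 records, 14.41 total rating, 602.00 avg revenue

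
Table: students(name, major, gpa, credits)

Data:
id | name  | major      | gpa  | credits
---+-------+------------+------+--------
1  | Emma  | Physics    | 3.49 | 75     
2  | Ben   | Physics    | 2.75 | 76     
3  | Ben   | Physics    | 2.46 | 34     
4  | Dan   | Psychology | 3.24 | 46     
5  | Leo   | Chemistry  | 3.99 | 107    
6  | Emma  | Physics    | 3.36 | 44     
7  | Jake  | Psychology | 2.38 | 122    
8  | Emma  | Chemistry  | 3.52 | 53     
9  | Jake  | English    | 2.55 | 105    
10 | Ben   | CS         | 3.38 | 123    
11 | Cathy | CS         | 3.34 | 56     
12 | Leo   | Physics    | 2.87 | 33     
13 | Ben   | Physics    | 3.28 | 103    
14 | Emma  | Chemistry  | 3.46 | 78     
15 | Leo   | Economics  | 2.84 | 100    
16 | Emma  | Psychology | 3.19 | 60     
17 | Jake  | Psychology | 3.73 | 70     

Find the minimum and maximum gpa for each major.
SELECT major, MIN(gpa), MAX(gpa)
FROM students
GROUP BY major

Result:
  CS: min=3.34, max=3.38
  Chemistry: min=3.46, max=3.99
  Economics: min=2.84, max=2.84
  English: min=2.55, max=2.55
  Physics: min=2.46, max=3.49
  Psychology: min=2.38, max=3.73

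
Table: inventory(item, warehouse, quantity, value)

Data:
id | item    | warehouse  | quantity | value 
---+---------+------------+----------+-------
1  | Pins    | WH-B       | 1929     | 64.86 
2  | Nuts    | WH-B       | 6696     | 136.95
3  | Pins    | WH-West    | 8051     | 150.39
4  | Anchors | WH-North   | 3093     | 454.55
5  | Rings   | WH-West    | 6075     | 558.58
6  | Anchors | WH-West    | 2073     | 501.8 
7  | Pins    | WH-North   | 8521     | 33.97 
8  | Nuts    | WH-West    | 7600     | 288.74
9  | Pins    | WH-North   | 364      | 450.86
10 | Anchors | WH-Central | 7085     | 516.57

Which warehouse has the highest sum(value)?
SELECT warehouse, SUM(value) as val
FROM inventory
GROUP BY warehouse
ORDER BY val DESC
LIMIT 1

Result: WH-West with sum(value) = 1499.51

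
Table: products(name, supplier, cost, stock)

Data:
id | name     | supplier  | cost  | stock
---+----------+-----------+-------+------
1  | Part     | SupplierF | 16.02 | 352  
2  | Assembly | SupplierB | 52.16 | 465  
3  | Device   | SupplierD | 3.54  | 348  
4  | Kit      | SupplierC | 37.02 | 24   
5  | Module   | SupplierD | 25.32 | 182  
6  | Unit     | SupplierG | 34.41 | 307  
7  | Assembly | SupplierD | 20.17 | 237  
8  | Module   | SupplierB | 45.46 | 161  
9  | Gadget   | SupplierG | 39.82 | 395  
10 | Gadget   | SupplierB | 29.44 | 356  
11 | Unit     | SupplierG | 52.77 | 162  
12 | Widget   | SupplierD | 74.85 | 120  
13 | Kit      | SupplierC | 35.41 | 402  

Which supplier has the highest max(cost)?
SELECT supplier, MAX(cost) as val
FROM products
GROUP BY supplier
ORDER BY val DESC
LIMIT 1

Result: SupplierD with max(cost) = 74.85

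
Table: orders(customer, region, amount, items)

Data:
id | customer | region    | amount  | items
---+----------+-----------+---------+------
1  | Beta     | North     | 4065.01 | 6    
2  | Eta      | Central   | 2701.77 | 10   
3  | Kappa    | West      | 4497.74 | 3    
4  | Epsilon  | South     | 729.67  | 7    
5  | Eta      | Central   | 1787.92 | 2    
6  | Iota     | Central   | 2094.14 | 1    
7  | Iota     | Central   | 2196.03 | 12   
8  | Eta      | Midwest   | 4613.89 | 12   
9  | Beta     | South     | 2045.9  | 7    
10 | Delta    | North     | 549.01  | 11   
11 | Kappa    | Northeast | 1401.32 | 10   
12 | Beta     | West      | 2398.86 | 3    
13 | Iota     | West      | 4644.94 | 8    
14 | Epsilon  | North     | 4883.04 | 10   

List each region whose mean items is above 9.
SELECT region, AVG(items)
FROM orders
GROUP BY region
HAVING AVG(items) > 9

Result:
  Midwest: avg=12.00
  Northeast: avg=10.00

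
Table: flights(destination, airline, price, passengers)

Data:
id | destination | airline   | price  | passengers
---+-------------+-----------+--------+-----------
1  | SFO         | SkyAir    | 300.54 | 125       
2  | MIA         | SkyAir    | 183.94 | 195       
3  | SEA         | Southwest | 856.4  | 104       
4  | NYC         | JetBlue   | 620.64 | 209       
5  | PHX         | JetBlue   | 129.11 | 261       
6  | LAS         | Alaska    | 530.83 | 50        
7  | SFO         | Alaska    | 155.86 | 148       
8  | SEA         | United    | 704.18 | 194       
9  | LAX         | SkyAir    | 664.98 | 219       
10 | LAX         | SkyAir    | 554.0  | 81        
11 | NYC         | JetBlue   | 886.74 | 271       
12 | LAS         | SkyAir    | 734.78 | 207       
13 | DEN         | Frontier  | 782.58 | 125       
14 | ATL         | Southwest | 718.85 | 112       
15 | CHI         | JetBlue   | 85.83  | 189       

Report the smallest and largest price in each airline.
SELECT airline, MIN(price), MAX(price)
FROM flights
GROUP BY airline

Result:
  Alaska: min=155.86, max=530.83
  Frontier: min=782.58, max=782.58
  JetBlue: min=85.83, max=886.74
  SkyAir: min=183.94, max=734.78
  Southwest: min=718.85, max=856.40
  United: min=704.18, max=704.18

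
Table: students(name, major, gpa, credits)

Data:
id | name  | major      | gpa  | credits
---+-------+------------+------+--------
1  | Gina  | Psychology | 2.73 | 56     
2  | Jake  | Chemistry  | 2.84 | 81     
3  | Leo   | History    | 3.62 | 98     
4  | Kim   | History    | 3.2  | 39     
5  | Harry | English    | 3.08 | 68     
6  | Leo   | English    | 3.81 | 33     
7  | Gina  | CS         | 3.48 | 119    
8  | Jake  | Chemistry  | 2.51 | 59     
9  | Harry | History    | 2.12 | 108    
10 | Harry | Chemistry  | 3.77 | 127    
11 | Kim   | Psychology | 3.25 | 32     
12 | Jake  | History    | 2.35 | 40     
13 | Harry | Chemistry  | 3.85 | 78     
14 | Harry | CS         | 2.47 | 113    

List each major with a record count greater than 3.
SELECT major, COUNT(*) as cnt
FROM students
GROUP BY major
HAVING COUNT(*) > 3

Result:
  Chemistry: 4
  History: 4

Note: HAVING filters groups after aggregation, WHERE filters rows before.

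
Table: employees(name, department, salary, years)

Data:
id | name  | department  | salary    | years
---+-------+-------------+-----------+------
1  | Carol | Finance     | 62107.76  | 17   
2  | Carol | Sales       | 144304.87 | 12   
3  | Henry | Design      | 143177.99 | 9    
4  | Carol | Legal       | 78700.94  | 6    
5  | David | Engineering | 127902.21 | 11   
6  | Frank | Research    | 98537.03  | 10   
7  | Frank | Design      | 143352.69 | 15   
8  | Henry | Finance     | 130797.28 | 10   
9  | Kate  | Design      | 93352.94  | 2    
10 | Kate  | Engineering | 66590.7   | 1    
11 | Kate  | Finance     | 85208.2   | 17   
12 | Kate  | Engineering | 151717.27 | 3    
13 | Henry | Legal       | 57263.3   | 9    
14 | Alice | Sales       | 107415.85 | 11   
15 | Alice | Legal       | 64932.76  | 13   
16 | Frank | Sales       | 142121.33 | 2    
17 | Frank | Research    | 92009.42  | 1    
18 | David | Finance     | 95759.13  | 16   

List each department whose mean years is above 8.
SELECT department, AVG(years)
FROM employees
GROUP BY department
HAVING AVG(years) > 8

Result:
  Design: avg=8.67
  Finance: avg=15.00
  Legal: avg=9.33
  Sales: avg=8.33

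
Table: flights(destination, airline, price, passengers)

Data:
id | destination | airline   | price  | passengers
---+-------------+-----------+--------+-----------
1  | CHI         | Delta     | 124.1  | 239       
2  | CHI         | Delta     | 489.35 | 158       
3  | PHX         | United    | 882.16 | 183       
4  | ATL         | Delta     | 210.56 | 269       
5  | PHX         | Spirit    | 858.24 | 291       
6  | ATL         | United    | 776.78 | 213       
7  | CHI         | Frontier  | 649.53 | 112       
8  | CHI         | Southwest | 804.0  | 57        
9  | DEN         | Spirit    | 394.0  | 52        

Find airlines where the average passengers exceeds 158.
SELECT airline, AVG(passengers)
FROM flights
GROUP BY airline
HAVING AVG(passengers) > 158

Result:
  Delta: avg=222.00
  Spirit: avg=171.50
  United: avg=198.00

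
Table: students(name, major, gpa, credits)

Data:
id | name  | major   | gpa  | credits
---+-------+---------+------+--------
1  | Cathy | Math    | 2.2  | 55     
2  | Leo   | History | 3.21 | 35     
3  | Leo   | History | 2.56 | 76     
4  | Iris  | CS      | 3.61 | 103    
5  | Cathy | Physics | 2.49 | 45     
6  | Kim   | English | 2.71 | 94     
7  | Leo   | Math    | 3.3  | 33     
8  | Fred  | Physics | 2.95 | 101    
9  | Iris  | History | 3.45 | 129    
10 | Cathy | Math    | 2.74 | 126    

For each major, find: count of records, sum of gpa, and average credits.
SELECT major,
       COUNT(*) as cnt,
       SUM(gpa) as total_gpa,
       AVG(credits) as avg_credits
FROM students
GROUP BY major

Result:
  CS: 1 records, 3.61 total gpa, 103.00 avg credits
  English: 1 records, 2.71 total gpa, 94.00 avg credits
  History: 3 records, 9.22 total gpa, 80.00 avg credits
  Math: 3 records, 8.24 total gpa, 71.33 avg credits
  Physics: 2 records, 5.44 total gpa, 73.00 avg credits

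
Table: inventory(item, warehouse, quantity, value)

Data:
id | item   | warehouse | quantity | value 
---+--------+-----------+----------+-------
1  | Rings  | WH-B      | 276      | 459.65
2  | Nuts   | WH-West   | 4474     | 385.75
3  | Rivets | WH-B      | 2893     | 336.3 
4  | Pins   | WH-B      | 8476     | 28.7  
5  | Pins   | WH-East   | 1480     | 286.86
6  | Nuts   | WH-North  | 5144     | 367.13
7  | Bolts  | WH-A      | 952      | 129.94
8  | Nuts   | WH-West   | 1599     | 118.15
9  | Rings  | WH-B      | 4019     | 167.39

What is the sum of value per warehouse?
SELECT warehouse, SUM(value) as result
FROM inventory
GROUP BY warehouse

Result:
  WH-A: 129.94
  WH-B: 992.04
  WH-East: 286.86
  WH-North: 367.13
  WH-West: 503.90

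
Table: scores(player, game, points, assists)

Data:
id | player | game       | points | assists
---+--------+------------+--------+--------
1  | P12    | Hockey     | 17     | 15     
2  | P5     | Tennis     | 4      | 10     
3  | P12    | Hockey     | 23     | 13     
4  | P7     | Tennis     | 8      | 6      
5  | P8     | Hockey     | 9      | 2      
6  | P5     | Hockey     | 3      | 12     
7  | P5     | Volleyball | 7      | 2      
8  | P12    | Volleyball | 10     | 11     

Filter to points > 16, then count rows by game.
SELECT game, COUNT(*)
FROM scores
WHERE points > 16
GROUP BY game

Note: WHERE filters rows before grouping.

Result:
  Hockey: 2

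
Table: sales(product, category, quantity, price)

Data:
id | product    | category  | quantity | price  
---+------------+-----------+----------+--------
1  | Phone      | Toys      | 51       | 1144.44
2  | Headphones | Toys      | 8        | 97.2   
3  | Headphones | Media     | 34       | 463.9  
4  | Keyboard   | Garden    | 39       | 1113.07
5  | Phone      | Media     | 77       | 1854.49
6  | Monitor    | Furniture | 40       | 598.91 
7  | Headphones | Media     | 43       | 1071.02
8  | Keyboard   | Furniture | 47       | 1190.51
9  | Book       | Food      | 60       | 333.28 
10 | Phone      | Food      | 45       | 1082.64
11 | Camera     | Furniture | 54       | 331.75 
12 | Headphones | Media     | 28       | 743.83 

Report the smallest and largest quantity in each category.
SELECT category, MIN(quantity), MAX(quantity)
FROM sales
GROUP BY category

Result:
  Food: min=45, max=60
  Furniture: min=40, max=54
  Garden: min=39, max=39
  Media: min=28, max=77
  Toys: min=8, max=51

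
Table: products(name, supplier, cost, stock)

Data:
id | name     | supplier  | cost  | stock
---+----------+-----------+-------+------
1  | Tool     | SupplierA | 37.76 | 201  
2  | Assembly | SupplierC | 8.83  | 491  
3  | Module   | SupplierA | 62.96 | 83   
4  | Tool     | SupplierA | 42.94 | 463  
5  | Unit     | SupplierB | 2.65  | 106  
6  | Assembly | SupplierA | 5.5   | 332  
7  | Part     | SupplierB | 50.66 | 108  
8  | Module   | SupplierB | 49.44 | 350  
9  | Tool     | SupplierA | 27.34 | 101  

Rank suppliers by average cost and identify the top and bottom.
SELECT supplier, AVG(cost)
FROM products
GROUP BY supplier
ORDER BY AVG(cost)

All groups:
  SupplierC: 8.83
  SupplierB: 34.25
  SupplierA: 35.30

Highest: SupplierA (35.30)
Lowest: SupplierC (8.83)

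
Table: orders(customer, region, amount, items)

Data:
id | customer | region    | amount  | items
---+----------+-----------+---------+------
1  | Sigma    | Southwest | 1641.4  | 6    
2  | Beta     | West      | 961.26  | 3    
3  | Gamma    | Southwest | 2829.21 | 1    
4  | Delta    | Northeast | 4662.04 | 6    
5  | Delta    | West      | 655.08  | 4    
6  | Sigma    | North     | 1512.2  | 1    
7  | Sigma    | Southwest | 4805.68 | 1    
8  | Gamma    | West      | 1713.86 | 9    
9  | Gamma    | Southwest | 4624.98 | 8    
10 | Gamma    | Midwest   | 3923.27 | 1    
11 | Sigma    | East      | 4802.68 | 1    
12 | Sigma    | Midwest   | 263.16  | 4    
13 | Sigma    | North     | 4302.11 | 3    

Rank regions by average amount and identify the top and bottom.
SELECT region, AVG(amount)
FROM orders
GROUP BY region
ORDER BY AVG(amount)

All groups:
  West: 1110.07
  Midwest: 2093.22
  North: 2907.16
  Southwest: 3475.32
  Northeast: 4662.04
  East: 4802.68

Highest: East (4802.68)
Lowest: West (1110.07)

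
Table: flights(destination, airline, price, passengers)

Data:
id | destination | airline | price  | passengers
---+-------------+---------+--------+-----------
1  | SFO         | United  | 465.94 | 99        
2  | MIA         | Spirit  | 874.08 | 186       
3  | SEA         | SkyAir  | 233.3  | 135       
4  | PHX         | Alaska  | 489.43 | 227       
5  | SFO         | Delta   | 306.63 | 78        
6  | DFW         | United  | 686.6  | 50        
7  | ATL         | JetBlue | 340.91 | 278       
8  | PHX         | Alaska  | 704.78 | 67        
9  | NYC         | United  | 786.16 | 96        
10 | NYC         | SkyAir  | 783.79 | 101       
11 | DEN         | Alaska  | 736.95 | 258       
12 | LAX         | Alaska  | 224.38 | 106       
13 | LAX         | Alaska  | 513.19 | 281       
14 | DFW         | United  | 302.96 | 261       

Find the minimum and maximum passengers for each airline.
SELECT airline, MIN(passengers), MAX(passengers)
FROM flights
GROUP BY airline

Result:
  Alaska: min=67, max=281
  Delta: min=78, max=78
  JetBlue: min=278, max=278
  SkyAir: min=101, max=135
  Spirit: min=186, max=186
  United: min=50, max=261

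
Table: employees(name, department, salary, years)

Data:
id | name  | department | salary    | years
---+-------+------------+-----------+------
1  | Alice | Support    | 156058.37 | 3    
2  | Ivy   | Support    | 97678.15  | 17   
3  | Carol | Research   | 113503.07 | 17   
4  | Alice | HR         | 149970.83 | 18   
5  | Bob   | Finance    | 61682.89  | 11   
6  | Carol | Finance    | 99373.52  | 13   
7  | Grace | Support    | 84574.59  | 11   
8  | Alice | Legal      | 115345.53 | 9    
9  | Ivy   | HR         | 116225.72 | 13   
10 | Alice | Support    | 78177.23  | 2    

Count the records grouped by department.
SELECT department, COUNT(*) as count
FROM employees
GROUP BY department

Result:
  Finance: 2
  HR: 2
  Legal: 1
  Research: 1
  Support: 4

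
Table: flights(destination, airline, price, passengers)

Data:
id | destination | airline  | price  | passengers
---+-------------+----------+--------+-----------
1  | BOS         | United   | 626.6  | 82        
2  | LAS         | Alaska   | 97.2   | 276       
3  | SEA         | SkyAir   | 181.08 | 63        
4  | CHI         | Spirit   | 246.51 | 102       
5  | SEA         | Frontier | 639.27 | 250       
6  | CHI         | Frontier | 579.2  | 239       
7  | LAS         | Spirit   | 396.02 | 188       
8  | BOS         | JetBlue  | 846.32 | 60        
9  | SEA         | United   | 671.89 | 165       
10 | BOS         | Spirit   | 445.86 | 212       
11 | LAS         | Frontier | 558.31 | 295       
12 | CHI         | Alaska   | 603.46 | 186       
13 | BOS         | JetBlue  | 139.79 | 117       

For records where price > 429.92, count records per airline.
SELECT airline, COUNT(*)
FROM flights
WHERE price > 429.92
GROUP BY airline

Note: WHERE filters rows before grouping.

Result:
  Alaska: 1
  Frontier: 3
  JetBlue: 1
  Spirit: 1
  United: 2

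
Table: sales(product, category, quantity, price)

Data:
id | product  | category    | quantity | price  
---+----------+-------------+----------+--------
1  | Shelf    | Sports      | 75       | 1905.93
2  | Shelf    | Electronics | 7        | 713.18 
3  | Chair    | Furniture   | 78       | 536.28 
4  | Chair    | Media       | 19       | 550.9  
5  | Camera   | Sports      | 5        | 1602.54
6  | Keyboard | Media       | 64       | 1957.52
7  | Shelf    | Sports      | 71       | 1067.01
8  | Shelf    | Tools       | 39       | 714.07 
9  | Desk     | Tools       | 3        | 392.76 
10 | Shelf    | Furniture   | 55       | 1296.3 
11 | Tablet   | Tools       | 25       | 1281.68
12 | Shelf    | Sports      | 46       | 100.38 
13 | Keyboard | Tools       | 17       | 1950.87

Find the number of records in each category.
SELECT category, COUNT(*) as count
FROM sales
GROUP BY category

Result:
  Electronics: 1
  Furniture: 2
  Media: 2
  Sports: 4
  Tools: 4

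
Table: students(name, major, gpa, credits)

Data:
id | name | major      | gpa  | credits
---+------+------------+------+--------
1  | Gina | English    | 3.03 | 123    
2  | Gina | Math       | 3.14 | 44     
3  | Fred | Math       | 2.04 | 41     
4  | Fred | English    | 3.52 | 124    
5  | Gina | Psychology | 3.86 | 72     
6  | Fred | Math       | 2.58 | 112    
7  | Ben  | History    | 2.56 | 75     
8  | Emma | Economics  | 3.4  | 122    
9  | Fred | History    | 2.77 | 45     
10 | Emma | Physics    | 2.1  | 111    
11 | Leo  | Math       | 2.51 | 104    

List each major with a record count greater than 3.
SELECT major, COUNT(*) as cnt
FROM students
GROUP BY major
HAVING COUNT(*) > 3

Result:
  Math: 4

Note: HAVING filters groups after aggregation, WHERE filters rows before.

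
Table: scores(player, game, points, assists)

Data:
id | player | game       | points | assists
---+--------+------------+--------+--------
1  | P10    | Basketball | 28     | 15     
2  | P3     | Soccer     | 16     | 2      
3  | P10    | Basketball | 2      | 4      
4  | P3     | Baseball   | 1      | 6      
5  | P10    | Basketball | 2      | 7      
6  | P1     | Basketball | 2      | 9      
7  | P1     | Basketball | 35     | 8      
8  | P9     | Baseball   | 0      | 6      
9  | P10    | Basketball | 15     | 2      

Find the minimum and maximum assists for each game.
SELECT game, MIN(assists), MAX(assists)
FROM scores
GROUP BY game

Result:
  Baseball: min=6, max=6
  Basketball: min=2, max=15
  Soccer: min=2, max=2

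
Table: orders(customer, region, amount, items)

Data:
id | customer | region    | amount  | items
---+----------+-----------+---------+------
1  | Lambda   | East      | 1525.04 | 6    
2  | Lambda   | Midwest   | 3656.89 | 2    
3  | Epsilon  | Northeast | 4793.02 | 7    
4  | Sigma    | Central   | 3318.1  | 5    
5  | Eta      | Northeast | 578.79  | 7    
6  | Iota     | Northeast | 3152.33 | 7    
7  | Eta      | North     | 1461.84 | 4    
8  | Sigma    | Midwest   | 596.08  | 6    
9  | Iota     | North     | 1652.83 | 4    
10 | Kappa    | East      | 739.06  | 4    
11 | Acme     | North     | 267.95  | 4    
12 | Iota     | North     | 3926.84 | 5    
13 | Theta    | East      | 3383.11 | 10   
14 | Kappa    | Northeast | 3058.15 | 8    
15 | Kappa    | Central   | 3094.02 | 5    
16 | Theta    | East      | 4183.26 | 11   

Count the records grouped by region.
SELECT region, COUNT(*) as count
FROM orders
GROUP BY region

Result:
  Central: 2
  East: 4
  Midwest: 2
  North: 4
  Northeast: 4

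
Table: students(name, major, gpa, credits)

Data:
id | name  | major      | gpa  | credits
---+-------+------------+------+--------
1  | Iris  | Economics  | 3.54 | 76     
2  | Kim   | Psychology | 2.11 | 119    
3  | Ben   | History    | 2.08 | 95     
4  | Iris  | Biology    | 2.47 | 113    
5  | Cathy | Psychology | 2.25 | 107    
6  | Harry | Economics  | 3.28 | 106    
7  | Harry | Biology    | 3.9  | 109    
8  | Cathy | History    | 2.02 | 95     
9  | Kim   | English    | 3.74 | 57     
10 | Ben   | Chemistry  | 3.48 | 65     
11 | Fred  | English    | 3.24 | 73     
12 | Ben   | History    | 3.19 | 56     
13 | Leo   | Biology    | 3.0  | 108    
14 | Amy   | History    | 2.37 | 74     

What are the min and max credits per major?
SELECT major, MIN(credits), MAX(credits)
FROM students
GROUP BY major

Result:
  Biology: min=108, max=113
  Chemistry: min=65, max=65
  Economics: min=76, max=106
  English: min=57, max=73
  History: min=56, max=95
  Psychology: min=107, max=119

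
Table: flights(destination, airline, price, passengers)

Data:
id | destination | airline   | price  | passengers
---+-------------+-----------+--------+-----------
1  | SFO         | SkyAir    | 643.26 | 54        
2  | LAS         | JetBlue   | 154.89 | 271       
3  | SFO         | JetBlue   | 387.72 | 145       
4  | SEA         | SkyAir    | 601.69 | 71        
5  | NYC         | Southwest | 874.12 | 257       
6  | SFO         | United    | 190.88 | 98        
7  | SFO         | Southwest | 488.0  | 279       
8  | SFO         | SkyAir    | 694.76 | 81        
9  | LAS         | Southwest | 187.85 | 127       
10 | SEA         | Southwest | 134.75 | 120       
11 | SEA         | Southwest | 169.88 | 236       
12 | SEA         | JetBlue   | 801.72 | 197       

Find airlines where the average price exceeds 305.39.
SELECT airline, AVG(price)
FROM flights
GROUP BY airline
HAVING AVG(price) > 305.39

Result:
  JetBlue: avg=448.11
  SkyAir: avg=646.57
  Southwest: avg=370.92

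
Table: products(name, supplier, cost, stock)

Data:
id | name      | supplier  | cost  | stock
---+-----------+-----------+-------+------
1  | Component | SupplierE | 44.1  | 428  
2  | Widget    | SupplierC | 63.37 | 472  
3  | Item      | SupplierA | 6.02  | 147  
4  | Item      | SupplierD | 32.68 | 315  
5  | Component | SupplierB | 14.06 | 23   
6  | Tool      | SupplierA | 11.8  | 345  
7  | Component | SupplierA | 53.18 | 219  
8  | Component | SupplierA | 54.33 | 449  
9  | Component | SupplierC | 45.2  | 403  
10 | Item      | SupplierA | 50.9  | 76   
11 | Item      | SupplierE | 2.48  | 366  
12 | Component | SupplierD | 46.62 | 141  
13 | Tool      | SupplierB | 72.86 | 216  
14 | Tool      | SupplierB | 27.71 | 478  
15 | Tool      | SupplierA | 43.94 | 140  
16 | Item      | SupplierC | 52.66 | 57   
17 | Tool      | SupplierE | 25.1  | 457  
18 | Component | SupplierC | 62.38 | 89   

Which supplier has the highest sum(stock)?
SELECT supplier, SUM(stock) as val
FROM products
GROUP BY supplier
ORDER BY val DESC
LIMIT 1

Result: SupplierA with sum(stock) = 1376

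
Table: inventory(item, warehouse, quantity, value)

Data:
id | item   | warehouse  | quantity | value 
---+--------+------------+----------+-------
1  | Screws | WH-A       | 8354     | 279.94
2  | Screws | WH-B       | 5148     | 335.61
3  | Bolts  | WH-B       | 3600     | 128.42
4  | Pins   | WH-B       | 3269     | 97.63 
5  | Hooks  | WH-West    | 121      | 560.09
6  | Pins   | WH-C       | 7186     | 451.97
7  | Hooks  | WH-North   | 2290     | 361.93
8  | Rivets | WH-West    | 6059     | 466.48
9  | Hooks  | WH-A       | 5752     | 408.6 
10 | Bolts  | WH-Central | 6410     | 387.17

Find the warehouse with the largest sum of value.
SELECT warehouse, SUM(value) as val
FROM inventory
GROUP BY warehouse
ORDER BY val DESC
LIMIT 1

Result: WH-West with sum(value) = 1026.57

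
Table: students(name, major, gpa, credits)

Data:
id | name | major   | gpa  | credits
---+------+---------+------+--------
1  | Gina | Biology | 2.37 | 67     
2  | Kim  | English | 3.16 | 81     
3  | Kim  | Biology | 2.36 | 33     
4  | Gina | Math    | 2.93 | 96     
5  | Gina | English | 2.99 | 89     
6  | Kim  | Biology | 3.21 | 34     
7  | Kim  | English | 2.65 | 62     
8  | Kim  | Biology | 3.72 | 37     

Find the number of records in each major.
SELECT major, COUNT(*) as count
FROM students
GROUP BY major

Result:
  Biology: 4
  English: 3
  Math: 1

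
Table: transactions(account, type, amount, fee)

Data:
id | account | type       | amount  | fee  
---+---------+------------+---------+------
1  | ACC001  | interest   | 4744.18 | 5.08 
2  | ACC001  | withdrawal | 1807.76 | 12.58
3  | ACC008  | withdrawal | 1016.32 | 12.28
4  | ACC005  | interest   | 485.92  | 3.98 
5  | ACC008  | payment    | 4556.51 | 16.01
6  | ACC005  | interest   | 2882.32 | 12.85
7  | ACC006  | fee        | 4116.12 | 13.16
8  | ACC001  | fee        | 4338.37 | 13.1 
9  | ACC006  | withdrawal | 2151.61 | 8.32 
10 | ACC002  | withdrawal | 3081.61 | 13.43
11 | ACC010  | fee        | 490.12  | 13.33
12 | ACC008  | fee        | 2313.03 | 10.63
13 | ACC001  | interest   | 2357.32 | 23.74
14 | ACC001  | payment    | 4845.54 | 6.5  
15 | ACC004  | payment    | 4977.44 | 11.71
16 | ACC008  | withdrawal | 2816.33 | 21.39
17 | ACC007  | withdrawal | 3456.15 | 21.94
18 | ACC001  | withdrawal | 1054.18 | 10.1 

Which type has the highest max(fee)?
SELECT type, MAX(fee) as val
FROM transactions
GROUP BY type
ORDER BY val DESC
LIMIT 1

Result: interest with max(fee) = 23.74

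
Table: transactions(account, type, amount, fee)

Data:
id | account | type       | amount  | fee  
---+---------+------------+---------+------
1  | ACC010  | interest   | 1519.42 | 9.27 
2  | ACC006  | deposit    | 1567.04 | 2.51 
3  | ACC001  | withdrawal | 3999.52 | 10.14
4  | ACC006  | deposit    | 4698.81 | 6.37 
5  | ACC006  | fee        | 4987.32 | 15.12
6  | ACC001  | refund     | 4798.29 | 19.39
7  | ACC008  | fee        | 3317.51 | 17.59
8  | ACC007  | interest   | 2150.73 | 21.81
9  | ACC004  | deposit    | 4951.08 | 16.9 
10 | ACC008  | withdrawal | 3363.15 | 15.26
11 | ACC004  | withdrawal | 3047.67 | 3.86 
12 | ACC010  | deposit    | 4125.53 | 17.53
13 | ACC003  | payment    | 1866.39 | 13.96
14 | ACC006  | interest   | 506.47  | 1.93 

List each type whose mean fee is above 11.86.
SELECT type, AVG(fee)
FROM transactions
GROUP BY type
HAVING AVG(fee) > 11.86

Result:
  fee: avg=16.36
  payment: avg=13.96
  refund: avg=19.39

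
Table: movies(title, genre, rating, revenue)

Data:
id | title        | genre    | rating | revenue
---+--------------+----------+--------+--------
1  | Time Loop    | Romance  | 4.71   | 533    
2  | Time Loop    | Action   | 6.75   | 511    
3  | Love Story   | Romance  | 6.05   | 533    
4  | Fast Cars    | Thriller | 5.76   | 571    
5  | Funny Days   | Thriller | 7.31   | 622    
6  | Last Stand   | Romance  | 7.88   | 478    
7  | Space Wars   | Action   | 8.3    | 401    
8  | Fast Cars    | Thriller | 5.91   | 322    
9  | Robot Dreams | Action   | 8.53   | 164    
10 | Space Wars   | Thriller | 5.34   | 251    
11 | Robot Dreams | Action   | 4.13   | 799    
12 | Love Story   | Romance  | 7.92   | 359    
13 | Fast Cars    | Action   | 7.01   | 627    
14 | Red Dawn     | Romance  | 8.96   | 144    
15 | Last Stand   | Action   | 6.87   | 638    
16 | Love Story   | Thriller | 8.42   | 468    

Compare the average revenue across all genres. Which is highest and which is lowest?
SELECT genre, AVG(revenue)
FROM movies
GROUP BY genre
ORDER BY AVG(revenue)

All groups:
  Romance: 409.40
  Thriller: 446.80
  Action: 523.33

Highest: Action (523.33)
Lowest: Romance (409.40)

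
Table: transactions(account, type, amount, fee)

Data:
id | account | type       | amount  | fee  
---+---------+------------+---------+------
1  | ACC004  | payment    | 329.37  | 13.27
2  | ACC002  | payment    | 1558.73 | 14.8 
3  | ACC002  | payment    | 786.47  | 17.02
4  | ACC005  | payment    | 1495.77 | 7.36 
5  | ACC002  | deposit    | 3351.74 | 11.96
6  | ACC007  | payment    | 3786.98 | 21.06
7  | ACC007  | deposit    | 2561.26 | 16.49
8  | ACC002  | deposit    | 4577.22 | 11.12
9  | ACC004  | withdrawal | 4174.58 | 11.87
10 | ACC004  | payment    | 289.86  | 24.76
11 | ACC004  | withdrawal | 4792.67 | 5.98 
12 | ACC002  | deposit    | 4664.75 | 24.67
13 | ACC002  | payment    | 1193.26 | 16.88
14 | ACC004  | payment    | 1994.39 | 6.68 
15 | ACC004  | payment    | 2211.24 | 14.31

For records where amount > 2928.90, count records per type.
SELECT type, COUNT(*)
FROM transactions
WHERE amount > 2928.90
GROUP BY type

Note: WHERE filters rows before grouping.

Result:
  deposit: 3
  payment: 1
  withdrawal: 2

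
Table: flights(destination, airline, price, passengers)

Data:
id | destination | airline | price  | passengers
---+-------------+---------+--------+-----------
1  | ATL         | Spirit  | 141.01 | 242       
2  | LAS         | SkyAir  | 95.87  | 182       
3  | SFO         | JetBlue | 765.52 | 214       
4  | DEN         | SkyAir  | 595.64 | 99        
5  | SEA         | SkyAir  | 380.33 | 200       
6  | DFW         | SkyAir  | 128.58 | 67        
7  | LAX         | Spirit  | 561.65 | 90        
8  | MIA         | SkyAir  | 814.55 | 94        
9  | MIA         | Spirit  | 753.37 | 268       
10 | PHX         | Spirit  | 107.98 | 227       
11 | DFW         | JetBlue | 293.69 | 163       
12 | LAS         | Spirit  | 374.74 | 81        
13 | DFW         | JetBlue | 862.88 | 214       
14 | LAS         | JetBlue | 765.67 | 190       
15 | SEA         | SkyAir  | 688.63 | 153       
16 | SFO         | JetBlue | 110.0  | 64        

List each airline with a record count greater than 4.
SELECT airline, COUNT(*) as cnt
FROM flights
GROUP BY airline
HAVING COUNT(*) > 4

Result:
  JetBlue: 5
  SkyAir: 6
  Spirit: 5

Note: HAVING filters groups after aggregation, WHERE filters rows before.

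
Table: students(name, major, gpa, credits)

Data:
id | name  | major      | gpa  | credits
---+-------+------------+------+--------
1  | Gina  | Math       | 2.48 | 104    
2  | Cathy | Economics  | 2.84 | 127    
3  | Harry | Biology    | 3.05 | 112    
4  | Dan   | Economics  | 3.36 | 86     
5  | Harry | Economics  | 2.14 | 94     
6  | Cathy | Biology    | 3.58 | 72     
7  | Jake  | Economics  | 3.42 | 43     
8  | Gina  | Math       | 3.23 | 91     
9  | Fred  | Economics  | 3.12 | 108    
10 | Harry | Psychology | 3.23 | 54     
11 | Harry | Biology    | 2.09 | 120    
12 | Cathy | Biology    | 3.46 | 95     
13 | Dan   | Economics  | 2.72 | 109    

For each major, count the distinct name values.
SELECT major, COUNT(DISTINCT name)
FROM students
GROUP BY major

Result:
  Biology: 2 distinct
  Economics: 5 distinct
  Math: 1 distinct
  Psychology: 1 distinct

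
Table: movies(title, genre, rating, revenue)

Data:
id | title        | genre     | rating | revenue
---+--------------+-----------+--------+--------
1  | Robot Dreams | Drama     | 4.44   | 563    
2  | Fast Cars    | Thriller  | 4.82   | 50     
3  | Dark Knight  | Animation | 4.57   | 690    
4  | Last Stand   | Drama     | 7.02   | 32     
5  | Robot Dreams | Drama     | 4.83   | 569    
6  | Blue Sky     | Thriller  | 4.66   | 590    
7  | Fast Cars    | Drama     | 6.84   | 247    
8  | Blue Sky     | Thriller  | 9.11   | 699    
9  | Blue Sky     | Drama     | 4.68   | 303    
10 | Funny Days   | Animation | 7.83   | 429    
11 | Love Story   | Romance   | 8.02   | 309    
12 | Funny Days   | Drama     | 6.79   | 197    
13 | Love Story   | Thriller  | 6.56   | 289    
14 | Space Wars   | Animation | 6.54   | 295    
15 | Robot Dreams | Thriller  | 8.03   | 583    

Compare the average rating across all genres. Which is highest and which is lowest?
SELECT genre, AVG(rating)
FROM movies
GROUP BY genre
ORDER BY AVG(rating)

All groups:
  Drama: 5.77
  Animation: 6.31
  Thriller: 6.64
  Romance: 8.02

Highest: Romance (8.02)
Lowest: Drama (5.77)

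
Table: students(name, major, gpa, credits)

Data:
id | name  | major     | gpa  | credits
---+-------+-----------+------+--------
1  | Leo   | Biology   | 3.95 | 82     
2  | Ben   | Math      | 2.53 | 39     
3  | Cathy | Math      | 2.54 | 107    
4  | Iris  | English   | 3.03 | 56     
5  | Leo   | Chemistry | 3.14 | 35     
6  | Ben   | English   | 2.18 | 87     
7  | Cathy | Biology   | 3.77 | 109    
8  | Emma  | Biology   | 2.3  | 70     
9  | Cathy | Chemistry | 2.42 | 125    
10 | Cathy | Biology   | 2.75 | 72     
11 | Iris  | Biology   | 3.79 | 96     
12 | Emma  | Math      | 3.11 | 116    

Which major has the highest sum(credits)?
SELECT major, SUM(credits) as val
FROM students
GROUP BY major
ORDER BY val DESC
LIMIT 1

Result: Biology with sum(credits) = 429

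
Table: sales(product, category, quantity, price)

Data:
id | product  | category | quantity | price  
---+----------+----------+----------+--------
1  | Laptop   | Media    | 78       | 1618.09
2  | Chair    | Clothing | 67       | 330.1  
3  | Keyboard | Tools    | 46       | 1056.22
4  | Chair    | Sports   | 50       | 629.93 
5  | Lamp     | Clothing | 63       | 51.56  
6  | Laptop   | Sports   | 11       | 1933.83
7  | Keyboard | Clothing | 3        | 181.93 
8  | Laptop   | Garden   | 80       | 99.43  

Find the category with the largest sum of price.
SELECT category, SUM(price) as val
FROM sales
GROUP BY category
ORDER BY val DESC
LIMIT 1

Result: Sports with sum(price) = 2563.76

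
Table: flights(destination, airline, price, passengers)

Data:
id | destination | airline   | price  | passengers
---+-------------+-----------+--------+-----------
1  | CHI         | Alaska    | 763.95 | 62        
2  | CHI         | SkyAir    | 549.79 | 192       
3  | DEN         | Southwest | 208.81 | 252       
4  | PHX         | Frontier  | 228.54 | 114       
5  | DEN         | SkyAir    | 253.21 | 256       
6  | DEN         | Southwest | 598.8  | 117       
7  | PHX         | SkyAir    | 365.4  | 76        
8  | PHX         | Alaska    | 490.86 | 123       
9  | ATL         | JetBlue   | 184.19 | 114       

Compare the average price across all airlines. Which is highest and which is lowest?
SELECT airline, AVG(price)
FROM flights
GROUP BY airline
ORDER BY AVG(price)

All groups:
  JetBlue: 184.19
  Frontier: 228.54
  SkyAir: 389.47
  Southwest: 403.81
  Alaska: 627.41

Highest: Alaska (627.41)
Lowest: JetBlue (184.19)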